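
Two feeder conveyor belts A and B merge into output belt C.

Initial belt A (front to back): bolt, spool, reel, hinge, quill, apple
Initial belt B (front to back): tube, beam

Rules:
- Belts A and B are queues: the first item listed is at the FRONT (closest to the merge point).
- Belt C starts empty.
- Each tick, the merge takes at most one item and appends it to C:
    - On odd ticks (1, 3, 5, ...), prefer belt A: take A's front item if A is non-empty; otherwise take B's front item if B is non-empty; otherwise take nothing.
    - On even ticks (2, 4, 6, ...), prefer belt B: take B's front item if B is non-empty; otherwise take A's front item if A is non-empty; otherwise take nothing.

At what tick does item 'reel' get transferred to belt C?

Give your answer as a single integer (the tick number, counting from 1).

Tick 1: prefer A, take bolt from A; A=[spool,reel,hinge,quill,apple] B=[tube,beam] C=[bolt]
Tick 2: prefer B, take tube from B; A=[spool,reel,hinge,quill,apple] B=[beam] C=[bolt,tube]
Tick 3: prefer A, take spool from A; A=[reel,hinge,quill,apple] B=[beam] C=[bolt,tube,spool]
Tick 4: prefer B, take beam from B; A=[reel,hinge,quill,apple] B=[-] C=[bolt,tube,spool,beam]
Tick 5: prefer A, take reel from A; A=[hinge,quill,apple] B=[-] C=[bolt,tube,spool,beam,reel]

Answer: 5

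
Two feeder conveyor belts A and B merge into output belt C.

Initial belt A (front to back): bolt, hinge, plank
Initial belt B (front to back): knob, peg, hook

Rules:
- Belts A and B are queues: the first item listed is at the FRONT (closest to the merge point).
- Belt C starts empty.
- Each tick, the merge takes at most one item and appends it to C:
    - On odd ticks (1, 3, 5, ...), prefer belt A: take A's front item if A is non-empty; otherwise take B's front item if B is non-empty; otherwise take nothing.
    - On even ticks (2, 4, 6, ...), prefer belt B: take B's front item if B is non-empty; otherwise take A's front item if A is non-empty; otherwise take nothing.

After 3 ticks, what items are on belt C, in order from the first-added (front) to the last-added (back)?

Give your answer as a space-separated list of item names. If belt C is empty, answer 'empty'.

Tick 1: prefer A, take bolt from A; A=[hinge,plank] B=[knob,peg,hook] C=[bolt]
Tick 2: prefer B, take knob from B; A=[hinge,plank] B=[peg,hook] C=[bolt,knob]
Tick 3: prefer A, take hinge from A; A=[plank] B=[peg,hook] C=[bolt,knob,hinge]

Answer: bolt knob hinge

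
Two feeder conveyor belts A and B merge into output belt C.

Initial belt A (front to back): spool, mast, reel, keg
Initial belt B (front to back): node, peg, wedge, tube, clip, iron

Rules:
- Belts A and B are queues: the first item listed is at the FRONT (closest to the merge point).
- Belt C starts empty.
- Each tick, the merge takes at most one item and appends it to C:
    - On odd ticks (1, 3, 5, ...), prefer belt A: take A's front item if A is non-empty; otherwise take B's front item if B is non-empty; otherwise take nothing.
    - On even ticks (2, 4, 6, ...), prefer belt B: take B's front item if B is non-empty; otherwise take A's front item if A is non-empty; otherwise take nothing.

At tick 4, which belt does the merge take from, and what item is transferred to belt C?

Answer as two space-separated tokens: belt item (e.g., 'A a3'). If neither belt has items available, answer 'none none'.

Answer: B peg

Derivation:
Tick 1: prefer A, take spool from A; A=[mast,reel,keg] B=[node,peg,wedge,tube,clip,iron] C=[spool]
Tick 2: prefer B, take node from B; A=[mast,reel,keg] B=[peg,wedge,tube,clip,iron] C=[spool,node]
Tick 3: prefer A, take mast from A; A=[reel,keg] B=[peg,wedge,tube,clip,iron] C=[spool,node,mast]
Tick 4: prefer B, take peg from B; A=[reel,keg] B=[wedge,tube,clip,iron] C=[spool,node,mast,peg]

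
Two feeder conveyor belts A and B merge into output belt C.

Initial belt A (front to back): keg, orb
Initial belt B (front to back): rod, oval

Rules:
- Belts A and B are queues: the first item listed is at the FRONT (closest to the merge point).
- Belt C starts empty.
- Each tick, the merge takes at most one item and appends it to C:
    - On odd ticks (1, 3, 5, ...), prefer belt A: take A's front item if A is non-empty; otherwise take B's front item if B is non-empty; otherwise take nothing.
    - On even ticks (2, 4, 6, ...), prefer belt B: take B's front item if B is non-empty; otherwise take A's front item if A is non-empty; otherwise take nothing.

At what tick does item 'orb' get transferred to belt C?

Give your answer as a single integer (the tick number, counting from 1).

Answer: 3

Derivation:
Tick 1: prefer A, take keg from A; A=[orb] B=[rod,oval] C=[keg]
Tick 2: prefer B, take rod from B; A=[orb] B=[oval] C=[keg,rod]
Tick 3: prefer A, take orb from A; A=[-] B=[oval] C=[keg,rod,orb]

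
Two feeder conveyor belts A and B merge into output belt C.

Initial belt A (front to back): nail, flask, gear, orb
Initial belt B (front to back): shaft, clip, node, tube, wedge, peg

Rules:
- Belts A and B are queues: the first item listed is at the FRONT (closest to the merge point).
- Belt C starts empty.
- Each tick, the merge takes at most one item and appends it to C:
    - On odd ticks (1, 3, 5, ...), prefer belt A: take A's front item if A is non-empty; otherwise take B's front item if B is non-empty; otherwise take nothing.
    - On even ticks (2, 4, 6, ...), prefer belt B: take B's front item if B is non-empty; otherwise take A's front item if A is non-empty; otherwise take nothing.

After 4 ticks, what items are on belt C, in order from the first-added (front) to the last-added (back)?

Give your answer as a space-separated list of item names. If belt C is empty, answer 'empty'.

Tick 1: prefer A, take nail from A; A=[flask,gear,orb] B=[shaft,clip,node,tube,wedge,peg] C=[nail]
Tick 2: prefer B, take shaft from B; A=[flask,gear,orb] B=[clip,node,tube,wedge,peg] C=[nail,shaft]
Tick 3: prefer A, take flask from A; A=[gear,orb] B=[clip,node,tube,wedge,peg] C=[nail,shaft,flask]
Tick 4: prefer B, take clip from B; A=[gear,orb] B=[node,tube,wedge,peg] C=[nail,shaft,flask,clip]

Answer: nail shaft flask clip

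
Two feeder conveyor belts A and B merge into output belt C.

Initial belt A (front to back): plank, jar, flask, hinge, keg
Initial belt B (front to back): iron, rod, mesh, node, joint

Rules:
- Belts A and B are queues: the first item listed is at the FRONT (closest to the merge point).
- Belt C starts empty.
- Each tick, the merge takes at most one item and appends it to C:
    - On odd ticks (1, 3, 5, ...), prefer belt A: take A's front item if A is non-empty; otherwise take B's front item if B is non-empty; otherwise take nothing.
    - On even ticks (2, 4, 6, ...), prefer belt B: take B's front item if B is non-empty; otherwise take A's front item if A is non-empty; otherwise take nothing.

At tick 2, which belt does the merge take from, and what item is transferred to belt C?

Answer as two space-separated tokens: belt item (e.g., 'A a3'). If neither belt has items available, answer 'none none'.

Tick 1: prefer A, take plank from A; A=[jar,flask,hinge,keg] B=[iron,rod,mesh,node,joint] C=[plank]
Tick 2: prefer B, take iron from B; A=[jar,flask,hinge,keg] B=[rod,mesh,node,joint] C=[plank,iron]

Answer: B iron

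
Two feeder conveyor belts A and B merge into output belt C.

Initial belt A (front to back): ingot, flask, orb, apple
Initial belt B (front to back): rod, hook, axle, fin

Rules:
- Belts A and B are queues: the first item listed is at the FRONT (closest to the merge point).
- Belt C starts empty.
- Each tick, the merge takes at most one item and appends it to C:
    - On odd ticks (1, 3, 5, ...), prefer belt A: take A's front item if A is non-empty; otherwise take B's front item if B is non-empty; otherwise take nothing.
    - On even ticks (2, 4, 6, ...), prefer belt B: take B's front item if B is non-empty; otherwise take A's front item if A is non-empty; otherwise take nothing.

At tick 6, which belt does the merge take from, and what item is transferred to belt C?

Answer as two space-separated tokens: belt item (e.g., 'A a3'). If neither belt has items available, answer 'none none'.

Tick 1: prefer A, take ingot from A; A=[flask,orb,apple] B=[rod,hook,axle,fin] C=[ingot]
Tick 2: prefer B, take rod from B; A=[flask,orb,apple] B=[hook,axle,fin] C=[ingot,rod]
Tick 3: prefer A, take flask from A; A=[orb,apple] B=[hook,axle,fin] C=[ingot,rod,flask]
Tick 4: prefer B, take hook from B; A=[orb,apple] B=[axle,fin] C=[ingot,rod,flask,hook]
Tick 5: prefer A, take orb from A; A=[apple] B=[axle,fin] C=[ingot,rod,flask,hook,orb]
Tick 6: prefer B, take axle from B; A=[apple] B=[fin] C=[ingot,rod,flask,hook,orb,axle]

Answer: B axle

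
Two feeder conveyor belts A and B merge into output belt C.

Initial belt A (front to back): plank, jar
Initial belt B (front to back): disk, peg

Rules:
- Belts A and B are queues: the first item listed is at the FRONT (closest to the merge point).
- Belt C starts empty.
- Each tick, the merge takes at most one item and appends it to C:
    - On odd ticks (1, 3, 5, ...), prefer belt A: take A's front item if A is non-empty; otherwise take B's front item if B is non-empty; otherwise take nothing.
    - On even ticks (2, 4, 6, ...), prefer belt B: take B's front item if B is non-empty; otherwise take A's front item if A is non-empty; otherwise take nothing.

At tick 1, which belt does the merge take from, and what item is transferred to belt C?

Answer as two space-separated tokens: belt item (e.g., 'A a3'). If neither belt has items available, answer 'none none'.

Tick 1: prefer A, take plank from A; A=[jar] B=[disk,peg] C=[plank]

Answer: A plank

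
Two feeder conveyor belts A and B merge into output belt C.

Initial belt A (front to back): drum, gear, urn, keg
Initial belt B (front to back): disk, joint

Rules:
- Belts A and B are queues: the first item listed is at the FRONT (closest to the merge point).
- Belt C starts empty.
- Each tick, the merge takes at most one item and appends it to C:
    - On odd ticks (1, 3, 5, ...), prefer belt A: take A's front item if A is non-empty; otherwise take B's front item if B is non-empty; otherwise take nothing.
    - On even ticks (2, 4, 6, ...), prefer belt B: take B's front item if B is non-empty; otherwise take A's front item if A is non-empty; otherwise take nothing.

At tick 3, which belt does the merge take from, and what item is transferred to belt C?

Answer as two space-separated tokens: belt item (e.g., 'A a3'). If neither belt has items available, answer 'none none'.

Tick 1: prefer A, take drum from A; A=[gear,urn,keg] B=[disk,joint] C=[drum]
Tick 2: prefer B, take disk from B; A=[gear,urn,keg] B=[joint] C=[drum,disk]
Tick 3: prefer A, take gear from A; A=[urn,keg] B=[joint] C=[drum,disk,gear]

Answer: A gear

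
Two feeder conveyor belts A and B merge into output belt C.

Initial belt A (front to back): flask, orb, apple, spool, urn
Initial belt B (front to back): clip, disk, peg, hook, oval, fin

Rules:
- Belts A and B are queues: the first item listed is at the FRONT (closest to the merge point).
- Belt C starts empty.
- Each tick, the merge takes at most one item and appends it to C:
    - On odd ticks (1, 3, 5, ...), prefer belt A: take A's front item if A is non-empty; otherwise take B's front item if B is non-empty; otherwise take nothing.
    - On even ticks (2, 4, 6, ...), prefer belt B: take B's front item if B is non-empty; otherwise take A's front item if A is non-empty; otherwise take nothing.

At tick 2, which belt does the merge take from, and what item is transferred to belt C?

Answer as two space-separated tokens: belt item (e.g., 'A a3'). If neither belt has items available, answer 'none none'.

Tick 1: prefer A, take flask from A; A=[orb,apple,spool,urn] B=[clip,disk,peg,hook,oval,fin] C=[flask]
Tick 2: prefer B, take clip from B; A=[orb,apple,spool,urn] B=[disk,peg,hook,oval,fin] C=[flask,clip]

Answer: B clip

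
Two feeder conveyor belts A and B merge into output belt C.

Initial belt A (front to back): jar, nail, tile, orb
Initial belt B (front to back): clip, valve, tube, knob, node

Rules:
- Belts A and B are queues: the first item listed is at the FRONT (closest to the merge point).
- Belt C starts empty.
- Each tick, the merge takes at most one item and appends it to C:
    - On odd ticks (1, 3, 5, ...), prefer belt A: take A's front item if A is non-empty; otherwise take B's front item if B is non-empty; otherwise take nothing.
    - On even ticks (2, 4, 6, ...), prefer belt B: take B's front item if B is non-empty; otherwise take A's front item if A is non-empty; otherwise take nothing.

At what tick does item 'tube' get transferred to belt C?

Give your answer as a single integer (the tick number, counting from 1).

Tick 1: prefer A, take jar from A; A=[nail,tile,orb] B=[clip,valve,tube,knob,node] C=[jar]
Tick 2: prefer B, take clip from B; A=[nail,tile,orb] B=[valve,tube,knob,node] C=[jar,clip]
Tick 3: prefer A, take nail from A; A=[tile,orb] B=[valve,tube,knob,node] C=[jar,clip,nail]
Tick 4: prefer B, take valve from B; A=[tile,orb] B=[tube,knob,node] C=[jar,clip,nail,valve]
Tick 5: prefer A, take tile from A; A=[orb] B=[tube,knob,node] C=[jar,clip,nail,valve,tile]
Tick 6: prefer B, take tube from B; A=[orb] B=[knob,node] C=[jar,clip,nail,valve,tile,tube]

Answer: 6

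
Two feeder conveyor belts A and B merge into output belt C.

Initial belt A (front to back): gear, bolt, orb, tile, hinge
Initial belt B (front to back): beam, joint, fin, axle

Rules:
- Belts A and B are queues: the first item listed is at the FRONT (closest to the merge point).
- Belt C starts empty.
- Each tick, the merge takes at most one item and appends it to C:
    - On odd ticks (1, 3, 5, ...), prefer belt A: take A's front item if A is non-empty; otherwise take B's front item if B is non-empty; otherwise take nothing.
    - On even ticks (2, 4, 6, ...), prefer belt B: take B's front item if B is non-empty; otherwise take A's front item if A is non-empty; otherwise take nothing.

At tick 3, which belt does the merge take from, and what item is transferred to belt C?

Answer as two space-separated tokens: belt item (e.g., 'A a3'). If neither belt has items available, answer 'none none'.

Answer: A bolt

Derivation:
Tick 1: prefer A, take gear from A; A=[bolt,orb,tile,hinge] B=[beam,joint,fin,axle] C=[gear]
Tick 2: prefer B, take beam from B; A=[bolt,orb,tile,hinge] B=[joint,fin,axle] C=[gear,beam]
Tick 3: prefer A, take bolt from A; A=[orb,tile,hinge] B=[joint,fin,axle] C=[gear,beam,bolt]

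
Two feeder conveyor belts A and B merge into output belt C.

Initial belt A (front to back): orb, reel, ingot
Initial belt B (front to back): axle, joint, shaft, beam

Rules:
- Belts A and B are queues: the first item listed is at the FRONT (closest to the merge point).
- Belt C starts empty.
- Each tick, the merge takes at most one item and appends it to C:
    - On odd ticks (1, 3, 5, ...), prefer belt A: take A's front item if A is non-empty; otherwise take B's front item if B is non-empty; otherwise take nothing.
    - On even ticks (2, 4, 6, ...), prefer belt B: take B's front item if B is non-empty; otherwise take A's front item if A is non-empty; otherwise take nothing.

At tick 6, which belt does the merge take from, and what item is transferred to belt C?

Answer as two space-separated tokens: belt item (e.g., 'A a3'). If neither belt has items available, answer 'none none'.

Answer: B shaft

Derivation:
Tick 1: prefer A, take orb from A; A=[reel,ingot] B=[axle,joint,shaft,beam] C=[orb]
Tick 2: prefer B, take axle from B; A=[reel,ingot] B=[joint,shaft,beam] C=[orb,axle]
Tick 3: prefer A, take reel from A; A=[ingot] B=[joint,shaft,beam] C=[orb,axle,reel]
Tick 4: prefer B, take joint from B; A=[ingot] B=[shaft,beam] C=[orb,axle,reel,joint]
Tick 5: prefer A, take ingot from A; A=[-] B=[shaft,beam] C=[orb,axle,reel,joint,ingot]
Tick 6: prefer B, take shaft from B; A=[-] B=[beam] C=[orb,axle,reel,joint,ingot,shaft]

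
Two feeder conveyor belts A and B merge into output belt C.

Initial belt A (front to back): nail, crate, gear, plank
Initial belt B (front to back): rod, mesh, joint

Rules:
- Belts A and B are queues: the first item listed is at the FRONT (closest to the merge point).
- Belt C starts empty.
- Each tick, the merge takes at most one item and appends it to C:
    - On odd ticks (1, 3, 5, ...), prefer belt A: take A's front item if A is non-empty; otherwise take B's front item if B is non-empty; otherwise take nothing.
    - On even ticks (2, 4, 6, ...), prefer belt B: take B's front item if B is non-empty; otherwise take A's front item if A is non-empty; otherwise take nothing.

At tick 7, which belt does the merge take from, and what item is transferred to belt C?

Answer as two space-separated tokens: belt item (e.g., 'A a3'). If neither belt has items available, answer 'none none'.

Tick 1: prefer A, take nail from A; A=[crate,gear,plank] B=[rod,mesh,joint] C=[nail]
Tick 2: prefer B, take rod from B; A=[crate,gear,plank] B=[mesh,joint] C=[nail,rod]
Tick 3: prefer A, take crate from A; A=[gear,plank] B=[mesh,joint] C=[nail,rod,crate]
Tick 4: prefer B, take mesh from B; A=[gear,plank] B=[joint] C=[nail,rod,crate,mesh]
Tick 5: prefer A, take gear from A; A=[plank] B=[joint] C=[nail,rod,crate,mesh,gear]
Tick 6: prefer B, take joint from B; A=[plank] B=[-] C=[nail,rod,crate,mesh,gear,joint]
Tick 7: prefer A, take plank from A; A=[-] B=[-] C=[nail,rod,crate,mesh,gear,joint,plank]

Answer: A plank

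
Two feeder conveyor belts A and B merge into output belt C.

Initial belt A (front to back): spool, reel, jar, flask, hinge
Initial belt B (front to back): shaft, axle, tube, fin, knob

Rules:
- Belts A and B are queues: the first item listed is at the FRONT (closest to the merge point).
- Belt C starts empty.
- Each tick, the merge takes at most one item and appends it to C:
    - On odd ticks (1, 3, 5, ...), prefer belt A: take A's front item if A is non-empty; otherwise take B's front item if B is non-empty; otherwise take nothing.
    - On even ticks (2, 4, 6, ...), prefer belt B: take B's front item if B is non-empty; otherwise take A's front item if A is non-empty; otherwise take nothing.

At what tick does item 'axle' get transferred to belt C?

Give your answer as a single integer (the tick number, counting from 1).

Answer: 4

Derivation:
Tick 1: prefer A, take spool from A; A=[reel,jar,flask,hinge] B=[shaft,axle,tube,fin,knob] C=[spool]
Tick 2: prefer B, take shaft from B; A=[reel,jar,flask,hinge] B=[axle,tube,fin,knob] C=[spool,shaft]
Tick 3: prefer A, take reel from A; A=[jar,flask,hinge] B=[axle,tube,fin,knob] C=[spool,shaft,reel]
Tick 4: prefer B, take axle from B; A=[jar,flask,hinge] B=[tube,fin,knob] C=[spool,shaft,reel,axle]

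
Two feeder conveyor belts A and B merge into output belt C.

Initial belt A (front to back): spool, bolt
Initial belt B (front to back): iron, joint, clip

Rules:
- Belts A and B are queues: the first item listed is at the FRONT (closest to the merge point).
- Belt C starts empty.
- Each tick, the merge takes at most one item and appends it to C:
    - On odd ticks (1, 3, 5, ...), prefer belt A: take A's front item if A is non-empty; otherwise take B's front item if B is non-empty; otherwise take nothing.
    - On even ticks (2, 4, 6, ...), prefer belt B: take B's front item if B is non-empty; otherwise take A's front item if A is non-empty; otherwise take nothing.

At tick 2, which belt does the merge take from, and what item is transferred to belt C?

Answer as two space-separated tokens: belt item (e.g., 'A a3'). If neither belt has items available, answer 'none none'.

Tick 1: prefer A, take spool from A; A=[bolt] B=[iron,joint,clip] C=[spool]
Tick 2: prefer B, take iron from B; A=[bolt] B=[joint,clip] C=[spool,iron]

Answer: B iron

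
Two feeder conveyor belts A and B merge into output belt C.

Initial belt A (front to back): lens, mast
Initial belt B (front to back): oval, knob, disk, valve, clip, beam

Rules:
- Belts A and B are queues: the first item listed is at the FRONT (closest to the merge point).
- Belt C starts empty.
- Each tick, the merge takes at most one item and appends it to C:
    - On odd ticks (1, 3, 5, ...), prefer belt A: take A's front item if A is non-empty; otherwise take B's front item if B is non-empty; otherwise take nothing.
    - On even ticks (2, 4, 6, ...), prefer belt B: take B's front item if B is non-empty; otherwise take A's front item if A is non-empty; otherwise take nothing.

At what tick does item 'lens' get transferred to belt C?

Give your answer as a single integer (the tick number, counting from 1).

Answer: 1

Derivation:
Tick 1: prefer A, take lens from A; A=[mast] B=[oval,knob,disk,valve,clip,beam] C=[lens]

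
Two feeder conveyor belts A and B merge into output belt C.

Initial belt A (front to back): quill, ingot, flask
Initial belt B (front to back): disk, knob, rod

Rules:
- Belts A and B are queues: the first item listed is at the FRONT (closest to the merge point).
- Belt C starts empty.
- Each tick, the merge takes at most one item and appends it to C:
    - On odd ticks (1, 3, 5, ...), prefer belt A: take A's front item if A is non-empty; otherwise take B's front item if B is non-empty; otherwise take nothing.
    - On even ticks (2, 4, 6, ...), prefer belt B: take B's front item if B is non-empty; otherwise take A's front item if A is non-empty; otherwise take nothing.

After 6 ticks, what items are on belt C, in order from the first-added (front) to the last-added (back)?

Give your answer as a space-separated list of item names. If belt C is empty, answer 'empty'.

Answer: quill disk ingot knob flask rod

Derivation:
Tick 1: prefer A, take quill from A; A=[ingot,flask] B=[disk,knob,rod] C=[quill]
Tick 2: prefer B, take disk from B; A=[ingot,flask] B=[knob,rod] C=[quill,disk]
Tick 3: prefer A, take ingot from A; A=[flask] B=[knob,rod] C=[quill,disk,ingot]
Tick 4: prefer B, take knob from B; A=[flask] B=[rod] C=[quill,disk,ingot,knob]
Tick 5: prefer A, take flask from A; A=[-] B=[rod] C=[quill,disk,ingot,knob,flask]
Tick 6: prefer B, take rod from B; A=[-] B=[-] C=[quill,disk,ingot,knob,flask,rod]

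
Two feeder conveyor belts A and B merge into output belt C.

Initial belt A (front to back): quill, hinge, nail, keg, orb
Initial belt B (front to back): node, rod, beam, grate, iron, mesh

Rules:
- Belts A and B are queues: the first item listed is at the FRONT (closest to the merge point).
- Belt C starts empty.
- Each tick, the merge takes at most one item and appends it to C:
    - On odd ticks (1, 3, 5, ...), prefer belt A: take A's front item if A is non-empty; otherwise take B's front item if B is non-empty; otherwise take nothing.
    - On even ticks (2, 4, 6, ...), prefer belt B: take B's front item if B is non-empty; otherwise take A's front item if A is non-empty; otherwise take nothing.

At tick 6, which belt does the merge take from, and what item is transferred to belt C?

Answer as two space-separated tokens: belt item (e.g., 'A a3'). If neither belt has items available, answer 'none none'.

Tick 1: prefer A, take quill from A; A=[hinge,nail,keg,orb] B=[node,rod,beam,grate,iron,mesh] C=[quill]
Tick 2: prefer B, take node from B; A=[hinge,nail,keg,orb] B=[rod,beam,grate,iron,mesh] C=[quill,node]
Tick 3: prefer A, take hinge from A; A=[nail,keg,orb] B=[rod,beam,grate,iron,mesh] C=[quill,node,hinge]
Tick 4: prefer B, take rod from B; A=[nail,keg,orb] B=[beam,grate,iron,mesh] C=[quill,node,hinge,rod]
Tick 5: prefer A, take nail from A; A=[keg,orb] B=[beam,grate,iron,mesh] C=[quill,node,hinge,rod,nail]
Tick 6: prefer B, take beam from B; A=[keg,orb] B=[grate,iron,mesh] C=[quill,node,hinge,rod,nail,beam]

Answer: B beam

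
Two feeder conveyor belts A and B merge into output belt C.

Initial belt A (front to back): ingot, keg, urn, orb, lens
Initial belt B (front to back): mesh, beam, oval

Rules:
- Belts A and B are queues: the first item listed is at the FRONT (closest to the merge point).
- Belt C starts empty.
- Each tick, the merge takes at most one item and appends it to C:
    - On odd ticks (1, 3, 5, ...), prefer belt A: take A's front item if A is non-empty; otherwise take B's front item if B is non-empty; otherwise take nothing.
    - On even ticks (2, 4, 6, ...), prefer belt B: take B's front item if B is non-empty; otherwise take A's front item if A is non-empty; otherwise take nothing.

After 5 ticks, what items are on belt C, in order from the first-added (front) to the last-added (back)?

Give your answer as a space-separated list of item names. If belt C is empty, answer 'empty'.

Tick 1: prefer A, take ingot from A; A=[keg,urn,orb,lens] B=[mesh,beam,oval] C=[ingot]
Tick 2: prefer B, take mesh from B; A=[keg,urn,orb,lens] B=[beam,oval] C=[ingot,mesh]
Tick 3: prefer A, take keg from A; A=[urn,orb,lens] B=[beam,oval] C=[ingot,mesh,keg]
Tick 4: prefer B, take beam from B; A=[urn,orb,lens] B=[oval] C=[ingot,mesh,keg,beam]
Tick 5: prefer A, take urn from A; A=[orb,lens] B=[oval] C=[ingot,mesh,keg,beam,urn]

Answer: ingot mesh keg beam urn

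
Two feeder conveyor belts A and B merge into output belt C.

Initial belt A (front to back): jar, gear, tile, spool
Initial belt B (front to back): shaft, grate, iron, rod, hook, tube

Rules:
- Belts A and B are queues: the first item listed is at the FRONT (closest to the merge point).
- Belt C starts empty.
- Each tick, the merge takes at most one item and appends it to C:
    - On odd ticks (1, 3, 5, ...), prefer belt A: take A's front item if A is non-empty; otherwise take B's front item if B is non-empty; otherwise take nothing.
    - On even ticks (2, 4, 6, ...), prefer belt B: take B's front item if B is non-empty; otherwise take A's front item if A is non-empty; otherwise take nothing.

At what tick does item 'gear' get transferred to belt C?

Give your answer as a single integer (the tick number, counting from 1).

Answer: 3

Derivation:
Tick 1: prefer A, take jar from A; A=[gear,tile,spool] B=[shaft,grate,iron,rod,hook,tube] C=[jar]
Tick 2: prefer B, take shaft from B; A=[gear,tile,spool] B=[grate,iron,rod,hook,tube] C=[jar,shaft]
Tick 3: prefer A, take gear from A; A=[tile,spool] B=[grate,iron,rod,hook,tube] C=[jar,shaft,gear]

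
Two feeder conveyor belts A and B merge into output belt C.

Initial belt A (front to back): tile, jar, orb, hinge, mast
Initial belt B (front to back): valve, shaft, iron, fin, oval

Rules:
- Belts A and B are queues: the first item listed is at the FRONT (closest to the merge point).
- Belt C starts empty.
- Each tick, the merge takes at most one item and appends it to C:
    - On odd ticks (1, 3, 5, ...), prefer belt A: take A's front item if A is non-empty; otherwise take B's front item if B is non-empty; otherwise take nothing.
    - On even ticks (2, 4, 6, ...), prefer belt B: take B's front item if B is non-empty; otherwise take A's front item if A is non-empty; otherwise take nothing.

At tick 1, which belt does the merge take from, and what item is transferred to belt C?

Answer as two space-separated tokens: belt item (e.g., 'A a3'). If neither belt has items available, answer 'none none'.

Tick 1: prefer A, take tile from A; A=[jar,orb,hinge,mast] B=[valve,shaft,iron,fin,oval] C=[tile]

Answer: A tile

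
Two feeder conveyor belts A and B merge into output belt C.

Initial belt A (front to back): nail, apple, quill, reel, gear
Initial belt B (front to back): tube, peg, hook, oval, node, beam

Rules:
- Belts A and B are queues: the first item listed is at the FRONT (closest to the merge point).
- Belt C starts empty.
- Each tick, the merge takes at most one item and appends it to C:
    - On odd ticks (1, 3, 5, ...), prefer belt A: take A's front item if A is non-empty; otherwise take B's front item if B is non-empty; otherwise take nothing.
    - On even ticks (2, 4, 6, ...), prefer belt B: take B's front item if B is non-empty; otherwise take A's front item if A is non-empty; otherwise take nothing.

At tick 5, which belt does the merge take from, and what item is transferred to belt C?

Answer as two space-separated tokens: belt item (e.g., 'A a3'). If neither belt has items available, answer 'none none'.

Answer: A quill

Derivation:
Tick 1: prefer A, take nail from A; A=[apple,quill,reel,gear] B=[tube,peg,hook,oval,node,beam] C=[nail]
Tick 2: prefer B, take tube from B; A=[apple,quill,reel,gear] B=[peg,hook,oval,node,beam] C=[nail,tube]
Tick 3: prefer A, take apple from A; A=[quill,reel,gear] B=[peg,hook,oval,node,beam] C=[nail,tube,apple]
Tick 4: prefer B, take peg from B; A=[quill,reel,gear] B=[hook,oval,node,beam] C=[nail,tube,apple,peg]
Tick 5: prefer A, take quill from A; A=[reel,gear] B=[hook,oval,node,beam] C=[nail,tube,apple,peg,quill]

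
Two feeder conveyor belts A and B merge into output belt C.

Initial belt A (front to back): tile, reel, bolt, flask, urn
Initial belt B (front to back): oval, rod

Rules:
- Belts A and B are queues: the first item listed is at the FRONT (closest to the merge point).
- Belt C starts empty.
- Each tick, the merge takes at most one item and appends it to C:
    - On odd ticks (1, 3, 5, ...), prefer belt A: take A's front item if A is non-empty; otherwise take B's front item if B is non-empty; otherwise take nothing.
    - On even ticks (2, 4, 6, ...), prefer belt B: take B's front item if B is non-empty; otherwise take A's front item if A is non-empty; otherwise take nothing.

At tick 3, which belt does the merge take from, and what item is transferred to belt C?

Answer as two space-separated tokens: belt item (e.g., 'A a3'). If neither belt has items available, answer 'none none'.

Tick 1: prefer A, take tile from A; A=[reel,bolt,flask,urn] B=[oval,rod] C=[tile]
Tick 2: prefer B, take oval from B; A=[reel,bolt,flask,urn] B=[rod] C=[tile,oval]
Tick 3: prefer A, take reel from A; A=[bolt,flask,urn] B=[rod] C=[tile,oval,reel]

Answer: A reel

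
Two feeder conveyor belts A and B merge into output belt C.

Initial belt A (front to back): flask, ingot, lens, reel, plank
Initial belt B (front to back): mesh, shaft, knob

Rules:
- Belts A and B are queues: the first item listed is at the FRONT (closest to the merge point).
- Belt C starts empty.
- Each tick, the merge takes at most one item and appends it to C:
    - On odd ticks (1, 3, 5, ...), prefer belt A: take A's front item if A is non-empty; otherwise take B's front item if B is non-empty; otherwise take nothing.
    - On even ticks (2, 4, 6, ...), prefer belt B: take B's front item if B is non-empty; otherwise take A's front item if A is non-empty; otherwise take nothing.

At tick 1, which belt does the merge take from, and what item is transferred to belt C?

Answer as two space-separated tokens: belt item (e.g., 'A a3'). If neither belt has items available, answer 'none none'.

Tick 1: prefer A, take flask from A; A=[ingot,lens,reel,plank] B=[mesh,shaft,knob] C=[flask]

Answer: A flask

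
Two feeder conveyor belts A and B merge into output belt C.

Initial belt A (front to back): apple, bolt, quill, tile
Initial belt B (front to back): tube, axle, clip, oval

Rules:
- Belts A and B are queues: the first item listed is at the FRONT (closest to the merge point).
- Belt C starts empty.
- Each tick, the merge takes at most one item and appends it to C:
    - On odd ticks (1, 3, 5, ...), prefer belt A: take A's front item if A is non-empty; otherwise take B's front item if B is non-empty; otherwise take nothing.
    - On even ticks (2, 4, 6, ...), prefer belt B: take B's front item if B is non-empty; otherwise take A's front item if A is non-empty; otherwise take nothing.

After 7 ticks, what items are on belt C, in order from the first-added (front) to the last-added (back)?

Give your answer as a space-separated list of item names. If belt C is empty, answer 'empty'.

Tick 1: prefer A, take apple from A; A=[bolt,quill,tile] B=[tube,axle,clip,oval] C=[apple]
Tick 2: prefer B, take tube from B; A=[bolt,quill,tile] B=[axle,clip,oval] C=[apple,tube]
Tick 3: prefer A, take bolt from A; A=[quill,tile] B=[axle,clip,oval] C=[apple,tube,bolt]
Tick 4: prefer B, take axle from B; A=[quill,tile] B=[clip,oval] C=[apple,tube,bolt,axle]
Tick 5: prefer A, take quill from A; A=[tile] B=[clip,oval] C=[apple,tube,bolt,axle,quill]
Tick 6: prefer B, take clip from B; A=[tile] B=[oval] C=[apple,tube,bolt,axle,quill,clip]
Tick 7: prefer A, take tile from A; A=[-] B=[oval] C=[apple,tube,bolt,axle,quill,clip,tile]

Answer: apple tube bolt axle quill clip tile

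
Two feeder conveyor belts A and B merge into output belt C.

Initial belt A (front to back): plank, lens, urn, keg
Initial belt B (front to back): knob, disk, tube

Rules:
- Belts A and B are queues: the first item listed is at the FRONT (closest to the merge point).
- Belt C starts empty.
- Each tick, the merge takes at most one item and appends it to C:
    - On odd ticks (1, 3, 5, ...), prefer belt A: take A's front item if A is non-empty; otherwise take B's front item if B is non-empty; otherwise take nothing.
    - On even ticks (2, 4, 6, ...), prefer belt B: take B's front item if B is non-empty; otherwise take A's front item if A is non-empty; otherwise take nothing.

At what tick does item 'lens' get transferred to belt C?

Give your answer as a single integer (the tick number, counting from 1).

Answer: 3

Derivation:
Tick 1: prefer A, take plank from A; A=[lens,urn,keg] B=[knob,disk,tube] C=[plank]
Tick 2: prefer B, take knob from B; A=[lens,urn,keg] B=[disk,tube] C=[plank,knob]
Tick 3: prefer A, take lens from A; A=[urn,keg] B=[disk,tube] C=[plank,knob,lens]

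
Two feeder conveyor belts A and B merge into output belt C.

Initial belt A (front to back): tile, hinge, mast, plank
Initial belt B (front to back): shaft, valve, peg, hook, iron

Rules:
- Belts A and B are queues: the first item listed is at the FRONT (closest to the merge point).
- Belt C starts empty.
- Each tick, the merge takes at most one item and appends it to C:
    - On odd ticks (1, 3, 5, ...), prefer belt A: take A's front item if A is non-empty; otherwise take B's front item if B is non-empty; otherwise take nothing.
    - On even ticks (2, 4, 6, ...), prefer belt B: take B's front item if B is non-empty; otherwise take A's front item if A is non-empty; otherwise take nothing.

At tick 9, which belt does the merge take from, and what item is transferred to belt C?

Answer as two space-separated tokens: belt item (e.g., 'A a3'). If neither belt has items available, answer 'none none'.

Tick 1: prefer A, take tile from A; A=[hinge,mast,plank] B=[shaft,valve,peg,hook,iron] C=[tile]
Tick 2: prefer B, take shaft from B; A=[hinge,mast,plank] B=[valve,peg,hook,iron] C=[tile,shaft]
Tick 3: prefer A, take hinge from A; A=[mast,plank] B=[valve,peg,hook,iron] C=[tile,shaft,hinge]
Tick 4: prefer B, take valve from B; A=[mast,plank] B=[peg,hook,iron] C=[tile,shaft,hinge,valve]
Tick 5: prefer A, take mast from A; A=[plank] B=[peg,hook,iron] C=[tile,shaft,hinge,valve,mast]
Tick 6: prefer B, take peg from B; A=[plank] B=[hook,iron] C=[tile,shaft,hinge,valve,mast,peg]
Tick 7: prefer A, take plank from A; A=[-] B=[hook,iron] C=[tile,shaft,hinge,valve,mast,peg,plank]
Tick 8: prefer B, take hook from B; A=[-] B=[iron] C=[tile,shaft,hinge,valve,mast,peg,plank,hook]
Tick 9: prefer A, take iron from B; A=[-] B=[-] C=[tile,shaft,hinge,valve,mast,peg,plank,hook,iron]

Answer: B iron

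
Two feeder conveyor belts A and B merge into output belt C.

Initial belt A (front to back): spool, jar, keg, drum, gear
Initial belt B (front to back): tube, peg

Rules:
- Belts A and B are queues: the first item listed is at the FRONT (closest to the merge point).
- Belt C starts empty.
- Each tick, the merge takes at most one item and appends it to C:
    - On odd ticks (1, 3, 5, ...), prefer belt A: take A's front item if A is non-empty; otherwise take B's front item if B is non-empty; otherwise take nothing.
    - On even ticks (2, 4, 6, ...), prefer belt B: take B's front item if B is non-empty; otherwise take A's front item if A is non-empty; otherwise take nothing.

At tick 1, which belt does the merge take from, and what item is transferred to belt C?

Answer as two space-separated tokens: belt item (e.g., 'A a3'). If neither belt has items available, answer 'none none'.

Tick 1: prefer A, take spool from A; A=[jar,keg,drum,gear] B=[tube,peg] C=[spool]

Answer: A spool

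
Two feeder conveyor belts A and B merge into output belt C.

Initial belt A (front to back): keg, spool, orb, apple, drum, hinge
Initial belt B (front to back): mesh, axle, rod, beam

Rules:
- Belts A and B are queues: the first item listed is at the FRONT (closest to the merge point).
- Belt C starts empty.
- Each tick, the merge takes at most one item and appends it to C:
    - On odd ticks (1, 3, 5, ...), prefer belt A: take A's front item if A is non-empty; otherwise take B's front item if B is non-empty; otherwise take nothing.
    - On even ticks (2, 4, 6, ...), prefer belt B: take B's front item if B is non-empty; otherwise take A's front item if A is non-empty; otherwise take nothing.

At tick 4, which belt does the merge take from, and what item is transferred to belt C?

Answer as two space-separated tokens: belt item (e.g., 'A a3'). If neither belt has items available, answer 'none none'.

Answer: B axle

Derivation:
Tick 1: prefer A, take keg from A; A=[spool,orb,apple,drum,hinge] B=[mesh,axle,rod,beam] C=[keg]
Tick 2: prefer B, take mesh from B; A=[spool,orb,apple,drum,hinge] B=[axle,rod,beam] C=[keg,mesh]
Tick 3: prefer A, take spool from A; A=[orb,apple,drum,hinge] B=[axle,rod,beam] C=[keg,mesh,spool]
Tick 4: prefer B, take axle from B; A=[orb,apple,drum,hinge] B=[rod,beam] C=[keg,mesh,spool,axle]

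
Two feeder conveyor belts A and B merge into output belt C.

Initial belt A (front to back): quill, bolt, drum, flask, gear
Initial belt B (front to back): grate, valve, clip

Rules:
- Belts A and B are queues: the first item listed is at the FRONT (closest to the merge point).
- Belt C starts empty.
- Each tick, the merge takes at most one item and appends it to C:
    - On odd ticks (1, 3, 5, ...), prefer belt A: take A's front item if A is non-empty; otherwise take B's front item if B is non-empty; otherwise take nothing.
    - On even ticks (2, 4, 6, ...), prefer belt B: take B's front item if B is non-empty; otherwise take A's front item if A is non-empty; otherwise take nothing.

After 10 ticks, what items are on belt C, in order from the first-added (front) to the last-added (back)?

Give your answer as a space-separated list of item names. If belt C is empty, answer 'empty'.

Answer: quill grate bolt valve drum clip flask gear

Derivation:
Tick 1: prefer A, take quill from A; A=[bolt,drum,flask,gear] B=[grate,valve,clip] C=[quill]
Tick 2: prefer B, take grate from B; A=[bolt,drum,flask,gear] B=[valve,clip] C=[quill,grate]
Tick 3: prefer A, take bolt from A; A=[drum,flask,gear] B=[valve,clip] C=[quill,grate,bolt]
Tick 4: prefer B, take valve from B; A=[drum,flask,gear] B=[clip] C=[quill,grate,bolt,valve]
Tick 5: prefer A, take drum from A; A=[flask,gear] B=[clip] C=[quill,grate,bolt,valve,drum]
Tick 6: prefer B, take clip from B; A=[flask,gear] B=[-] C=[quill,grate,bolt,valve,drum,clip]
Tick 7: prefer A, take flask from A; A=[gear] B=[-] C=[quill,grate,bolt,valve,drum,clip,flask]
Tick 8: prefer B, take gear from A; A=[-] B=[-] C=[quill,grate,bolt,valve,drum,clip,flask,gear]
Tick 9: prefer A, both empty, nothing taken; A=[-] B=[-] C=[quill,grate,bolt,valve,drum,clip,flask,gear]
Tick 10: prefer B, both empty, nothing taken; A=[-] B=[-] C=[quill,grate,bolt,valve,drum,clip,flask,gear]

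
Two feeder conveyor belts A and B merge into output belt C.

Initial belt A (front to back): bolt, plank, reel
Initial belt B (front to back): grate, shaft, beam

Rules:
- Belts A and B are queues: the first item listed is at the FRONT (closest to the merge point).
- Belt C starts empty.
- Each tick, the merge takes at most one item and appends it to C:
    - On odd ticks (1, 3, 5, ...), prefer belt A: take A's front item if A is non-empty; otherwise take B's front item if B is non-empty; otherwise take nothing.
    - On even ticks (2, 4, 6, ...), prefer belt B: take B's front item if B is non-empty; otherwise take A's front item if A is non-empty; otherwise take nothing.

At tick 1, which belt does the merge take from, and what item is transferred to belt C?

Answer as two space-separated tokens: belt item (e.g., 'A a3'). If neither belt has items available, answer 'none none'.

Tick 1: prefer A, take bolt from A; A=[plank,reel] B=[grate,shaft,beam] C=[bolt]

Answer: A bolt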